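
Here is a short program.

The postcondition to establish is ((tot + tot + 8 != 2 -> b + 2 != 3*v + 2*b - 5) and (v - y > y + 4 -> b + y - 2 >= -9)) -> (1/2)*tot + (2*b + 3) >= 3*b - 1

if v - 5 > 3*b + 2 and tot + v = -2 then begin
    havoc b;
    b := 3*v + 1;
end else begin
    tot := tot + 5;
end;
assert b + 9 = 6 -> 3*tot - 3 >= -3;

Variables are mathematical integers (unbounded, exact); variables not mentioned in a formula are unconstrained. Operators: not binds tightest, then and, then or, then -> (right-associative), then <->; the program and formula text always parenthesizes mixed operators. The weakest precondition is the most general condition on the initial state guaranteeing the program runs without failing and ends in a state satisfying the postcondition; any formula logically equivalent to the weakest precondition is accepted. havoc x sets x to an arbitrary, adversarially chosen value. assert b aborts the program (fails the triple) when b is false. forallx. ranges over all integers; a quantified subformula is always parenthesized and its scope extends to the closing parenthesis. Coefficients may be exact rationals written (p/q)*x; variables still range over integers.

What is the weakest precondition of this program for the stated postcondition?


Working backward. After the program, the postcondition ((tot + tot + 8 != 2 -> b + 2 != 3*v + 2*b - 5) and (v - y > y + 4 -> b + y - 2 >= -9)) -> (1/2)*tot + (2*b + 3) >= 3*b - 1 must hold; in canonical form it is ((2*tot != -6 -> b + 3*v != 7) and (v > 2*y + 4 -> b + y >= -7)) -> (1/2)*tot >= b - 4.
Before assert b + 9 = 6 -> 3*tot - 3 >= -3: (b = -3 -> 3*tot >= 0) and (((2*tot != -6 -> b + 3*v != 7) and (v > 2*y + 4 -> b + y >= -7)) -> (1/2)*tot >= b - 4)
Then branch requires (3*v = -4 -> 3*tot >= 0) and (((2*tot != -6 -> 6*v != 6) and (v > 2*y + 4 -> 3*v + y >= -8)) -> (1/2)*tot >= 3*v - 3); else branch requires (b = -3 -> 3*tot >= -15) and (((2*tot != -16 -> b + 3*v != 7) and (v > 2*y + 4 -> b + y >= -7)) -> (1/2)*tot >= b - 13/2).
Before the if: ((v > 3*b + 7 and tot + v = -2) -> ((3*v = -4 -> 3*tot >= 0) and (((2*tot != -6 -> 6*v != 6) and (v > 2*y + 4 -> 3*v + y >= -8)) -> (1/2)*tot >= 3*v - 3))) and ((not (v > 3*b + 7 and tot + v = -2)) -> ((b = -3 -> 3*tot >= -15) and (((2*tot != -16 -> b + 3*v != 7) and (v > 2*y + 4 -> b + y >= -7)) -> (1/2)*tot >= b - 13/2)))
Answer: WP = ((v > 3*b + 7 and tot + v = -2) -> ((3*v = -4 -> 3*tot >= 0) and (((2*tot != -6 -> 6*v != 6) and (v > 2*y + 4 -> 3*v + y >= -8)) -> (1/2)*tot >= 3*v - 3))) and ((not (v > 3*b + 7 and tot + v = -2)) -> ((b = -3 -> 3*tot >= -15) and (((2*tot != -16 -> b + 3*v != 7) and (v > 2*y + 4 -> b + y >= -7)) -> (1/2)*tot >= b - 13/2)))


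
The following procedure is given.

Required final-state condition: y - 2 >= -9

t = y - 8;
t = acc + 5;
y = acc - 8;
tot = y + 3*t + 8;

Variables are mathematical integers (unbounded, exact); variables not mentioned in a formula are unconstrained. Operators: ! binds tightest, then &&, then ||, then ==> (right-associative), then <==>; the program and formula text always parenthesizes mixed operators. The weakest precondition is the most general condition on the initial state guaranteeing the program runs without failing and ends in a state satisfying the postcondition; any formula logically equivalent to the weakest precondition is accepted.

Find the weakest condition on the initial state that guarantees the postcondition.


Working backward. After the program, the postcondition y - 2 >= -9 must hold; in canonical form it is y >= -7.
Before tot := y + 3*t + 8: y >= -7
Before y := acc - 8: acc >= 1
Before t := acc + 5: acc >= 1
Before t := y - 8: acc >= 1
Answer: WP = acc >= 1


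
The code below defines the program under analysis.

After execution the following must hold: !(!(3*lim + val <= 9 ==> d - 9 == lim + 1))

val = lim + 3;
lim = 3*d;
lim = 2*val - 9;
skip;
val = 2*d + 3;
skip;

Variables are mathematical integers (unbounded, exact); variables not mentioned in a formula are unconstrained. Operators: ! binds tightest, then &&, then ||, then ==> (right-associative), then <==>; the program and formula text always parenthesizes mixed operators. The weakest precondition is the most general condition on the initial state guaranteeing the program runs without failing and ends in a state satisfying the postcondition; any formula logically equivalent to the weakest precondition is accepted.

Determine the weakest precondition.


Working backward. After the program, the postcondition !(!(3*lim + val <= 9 ==> d - 9 == lim + 1)) must hold; in canonical form it is 3*lim + val <= 9 ==> d == lim + 10.
Before skip: 3*lim + val <= 9 ==> d == lim + 10
Before val := 2*d + 3: 2*d + 3*lim <= 6 ==> d == lim + 10
Before skip: 2*d + 3*lim <= 6 ==> d == lim + 10
Before lim := 2*val - 9: 2*d + 6*val <= 33 ==> d == 2*val + 1
Before lim := 3*d: 2*d + 6*val <= 33 ==> d == 2*val + 1
Before val := lim + 3: 2*d + 6*lim <= 15 ==> d == 2*lim + 7
Answer: WP = 2*d + 6*lim <= 15 ==> d == 2*lim + 7


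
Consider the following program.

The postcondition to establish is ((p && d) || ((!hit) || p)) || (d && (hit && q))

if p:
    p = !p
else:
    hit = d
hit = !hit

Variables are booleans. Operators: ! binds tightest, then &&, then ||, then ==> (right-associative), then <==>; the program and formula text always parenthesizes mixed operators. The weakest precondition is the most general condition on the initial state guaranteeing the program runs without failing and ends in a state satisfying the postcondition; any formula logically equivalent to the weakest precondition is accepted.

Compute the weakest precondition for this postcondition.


Working backward. After the program, the postcondition ((p && d) || ((!hit) || p)) || (d && (hit && q)) must hold; in canonical form it is (p && d) || (!hit) || p || (d && hit && q).
Before hit := !hit: (p && d) || hit || p || (d && (!hit) && q)
Then branch requires ((!p) && d) || hit || (!p) || (d && (!hit) && q); else branch requires (p && d) || d || p.
Before the if: (p ==> (((!p) && d) || hit || (!p) || (d && (!hit) && q))) && ((!p) ==> ((p && d) || d || p))
Answer: WP = (p ==> (((!p) && d) || hit || (!p) || (d && (!hit) && q))) && ((!p) ==> ((p && d) || d || p))


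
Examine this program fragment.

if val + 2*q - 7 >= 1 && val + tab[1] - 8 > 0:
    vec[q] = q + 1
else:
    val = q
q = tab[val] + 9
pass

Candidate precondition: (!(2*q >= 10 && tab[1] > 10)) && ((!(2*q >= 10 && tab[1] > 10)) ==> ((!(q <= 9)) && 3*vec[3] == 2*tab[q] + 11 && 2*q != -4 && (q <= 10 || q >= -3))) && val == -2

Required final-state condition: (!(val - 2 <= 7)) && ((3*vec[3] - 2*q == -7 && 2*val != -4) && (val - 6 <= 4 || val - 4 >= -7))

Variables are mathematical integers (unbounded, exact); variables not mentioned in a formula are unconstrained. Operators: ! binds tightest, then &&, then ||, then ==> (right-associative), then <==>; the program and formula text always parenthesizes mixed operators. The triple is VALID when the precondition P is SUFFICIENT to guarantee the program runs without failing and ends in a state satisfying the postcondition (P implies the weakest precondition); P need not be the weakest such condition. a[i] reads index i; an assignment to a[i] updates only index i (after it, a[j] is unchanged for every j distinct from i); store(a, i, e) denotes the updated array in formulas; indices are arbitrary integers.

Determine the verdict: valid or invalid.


Working backward. After the program, the postcondition (!(val - 2 <= 7)) && ((3*vec[3] - 2*q == -7 && 2*val != -4) && (val - 6 <= 4 || val - 4 >= -7)) must hold; in canonical form it is (!(val <= 9)) && 3*vec[3] == 2*q - 7 && 2*val != -4 && (val <= 10 || val >= -3).
Before skip: (!(val <= 9)) && 3*vec[3] == 2*q - 7 && 2*val != -4 && (val <= 10 || val >= -3)
Before q := tab[val] + 9: (!(val <= 9)) && 3*vec[3] == 2*tab[val] + 11 && 2*val != -4 && (val <= 10 || val >= -3)
Then branch requires (!(val <= 9)) && 3*store(vec, q, q + 1)[3] == 2*tab[val] + 11 && 2*val != -4 && (val <= 10 || val >= -3); else branch requires (!(q <= 9)) && 3*vec[3] == 2*tab[q] + 11 && 2*q != -4 && (q <= 10 || q >= -3).
Before the if: ((2*q + val >= 8 && tab[1] + val > 8) ==> ((!(val <= 9)) && 3*store(vec, q, q + 1)[3] == 2*tab[val] + 11 && 2*val != -4 && (val <= 10 || val >= -3))) && ((!(2*q + val >= 8 && tab[1] + val > 8)) ==> ((!(q <= 9)) && 3*vec[3] == 2*tab[q] + 11 && 2*q != -4 && (q <= 10 || q >= -3)))
The weakest precondition is ((2*q + val >= 8 && tab[1] + val > 8) ==> ((!(val <= 9)) && 3*store(vec, q, q + 1)[3] == 2*tab[val] + 11 && 2*val != -4 && (val <= 10 || val >= -3))) && ((!(2*q + val >= 8 && tab[1] + val > 8)) ==> ((!(q <= 9)) && 3*vec[3] == 2*tab[q] + 11 && 2*q != -4 && (q <= 10 || q >= -3))).
Check whether (!(2*q >= 10 && tab[1] > 10)) && ((!(2*q >= 10 && tab[1] > 10)) ==> ((!(q <= 9)) && 3*vec[3] == 2*tab[q] + 11 && 2*q != -4 && (q <= 10 || q >= -3))) && val == -2 implies it.
Every state satisfying the precondition satisfies the weakest precondition: the implication holds.
Answer: valid


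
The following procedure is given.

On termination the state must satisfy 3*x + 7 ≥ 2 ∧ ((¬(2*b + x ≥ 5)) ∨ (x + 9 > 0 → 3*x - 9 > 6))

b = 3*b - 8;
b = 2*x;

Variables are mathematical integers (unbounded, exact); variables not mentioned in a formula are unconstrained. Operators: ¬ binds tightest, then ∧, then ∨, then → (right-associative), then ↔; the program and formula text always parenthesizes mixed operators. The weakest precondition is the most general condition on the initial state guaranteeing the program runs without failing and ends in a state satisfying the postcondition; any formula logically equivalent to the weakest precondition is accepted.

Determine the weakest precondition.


Working backward. After the program, the postcondition 3*x + 7 ≥ 2 ∧ ((¬(2*b + x ≥ 5)) ∨ (x + 9 > 0 → 3*x - 9 > 6)) must hold; in canonical form it is 3*x ≥ -5 ∧ ((¬(2*b + x ≥ 5)) ∨ (x > -9 → 3*x > 15)).
Before b := 2*x: 3*x ≥ -5 ∧ ((¬(5*x ≥ 5)) ∨ (x > -9 → 3*x > 15))
Before b := 3*b - 8: 3*x ≥ -5 ∧ ((¬(5*x ≥ 5)) ∨ (x > -9 → 3*x > 15))
Answer: WP = 3*x ≥ -5 ∧ ((¬(5*x ≥ 5)) ∨ (x > -9 → 3*x > 15))


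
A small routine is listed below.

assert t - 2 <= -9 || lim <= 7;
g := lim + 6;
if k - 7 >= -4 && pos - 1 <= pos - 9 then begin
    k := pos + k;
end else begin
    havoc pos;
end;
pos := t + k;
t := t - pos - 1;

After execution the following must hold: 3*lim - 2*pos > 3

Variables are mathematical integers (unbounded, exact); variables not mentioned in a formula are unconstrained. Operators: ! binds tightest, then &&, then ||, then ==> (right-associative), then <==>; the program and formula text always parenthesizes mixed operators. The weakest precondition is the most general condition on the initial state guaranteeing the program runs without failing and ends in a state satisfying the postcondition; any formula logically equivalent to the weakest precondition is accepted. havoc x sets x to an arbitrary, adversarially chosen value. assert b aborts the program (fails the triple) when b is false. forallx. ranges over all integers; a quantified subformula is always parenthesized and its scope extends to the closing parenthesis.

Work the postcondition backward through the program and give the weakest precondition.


Working backward. After the program, the postcondition 3*lim - 2*pos > 3 must hold; in canonical form it is 3*lim > 2*pos + 3.
Before t := t - pos - 1: 3*lim > 2*pos + 3
Before pos := t + k: 3*lim > 2*k + 2*t + 3
Then branch requires 3*lim > 2*k + 2*pos + 2*t + 3; else branch requires 3*lim > 2*k + 2*t + 3.
Before the if: 3*lim > 2*k + 2*t + 3
Before g := lim + 6: 3*lim > 2*k + 2*t + 3
Before assert t - 2 <= -9 || lim <= 7: (t <= -7 || lim <= 7) && 3*lim > 2*k + 2*t + 3
Answer: WP = (t <= -7 || lim <= 7) && 3*lim > 2*k + 2*t + 3


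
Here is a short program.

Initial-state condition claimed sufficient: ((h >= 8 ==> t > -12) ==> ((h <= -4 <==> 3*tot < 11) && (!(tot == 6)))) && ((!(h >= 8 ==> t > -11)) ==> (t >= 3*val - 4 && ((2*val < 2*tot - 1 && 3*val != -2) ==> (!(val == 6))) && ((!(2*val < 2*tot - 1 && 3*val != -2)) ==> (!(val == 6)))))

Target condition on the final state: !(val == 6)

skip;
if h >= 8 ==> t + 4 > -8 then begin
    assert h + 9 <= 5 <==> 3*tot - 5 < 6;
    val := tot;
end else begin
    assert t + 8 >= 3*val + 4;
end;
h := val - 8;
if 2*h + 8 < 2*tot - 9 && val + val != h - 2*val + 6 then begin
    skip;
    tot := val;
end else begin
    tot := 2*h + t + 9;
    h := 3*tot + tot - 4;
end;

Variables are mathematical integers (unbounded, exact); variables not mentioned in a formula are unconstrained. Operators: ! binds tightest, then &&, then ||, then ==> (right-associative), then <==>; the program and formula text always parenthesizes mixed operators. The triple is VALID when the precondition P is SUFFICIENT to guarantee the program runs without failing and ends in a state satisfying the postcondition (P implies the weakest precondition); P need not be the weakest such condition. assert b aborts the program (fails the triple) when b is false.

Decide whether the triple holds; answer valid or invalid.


Working backward. After the program, !(val == 6) must hold.
Then branch requires !(val == 6); else branch requires !(val == 6).
Before the if: ((2*h < 2*tot - 17 && 4*val != h + 6) ==> (!(val == 6))) && ((!(2*h < 2*tot - 17 && 4*val != h + 6)) ==> (!(val == 6)))
Before h := val - 8: ((2*val < 2*tot - 1 && 3*val != -2) ==> (!(val == 6))) && ((!(2*val < 2*tot - 1 && 3*val != -2)) ==> (!(val == 6)))
Then branch requires (h <= -4 <==> 3*tot < 11) && (!(tot == 6)); else branch requires t >= 3*val - 4 && ((2*val < 2*tot - 1 && 3*val != -2) ==> (!(val == 6))) && ((!(2*val < 2*tot - 1 && 3*val != -2)) ==> (!(val == 6))).
Before the if: ((h >= 8 ==> t > -12) ==> ((h <= -4 <==> 3*tot < 11) && (!(tot == 6)))) && ((!(h >= 8 ==> t > -12)) ==> (t >= 3*val - 4 && ((2*val < 2*tot - 1 && 3*val != -2) ==> (!(val == 6))) && ((!(2*val < 2*tot - 1 && 3*val != -2)) ==> (!(val == 6)))))
Before skip: ((h >= 8 ==> t > -12) ==> ((h <= -4 <==> 3*tot < 11) && (!(tot == 6)))) && ((!(h >= 8 ==> t > -12)) ==> (t >= 3*val - 4 && ((2*val < 2*tot - 1 && 3*val != -2) ==> (!(val == 6))) && ((!(2*val < 2*tot - 1 && 3*val != -2)) ==> (!(val == 6)))))
The weakest precondition is ((h >= 8 ==> t > -12) ==> ((h <= -4 <==> 3*tot < 11) && (!(tot == 6)))) && ((!(h >= 8 ==> t > -12)) ==> (t >= 3*val - 4 && ((2*val < 2*tot - 1 && 3*val != -2) ==> (!(val == 6))) && ((!(2*val < 2*tot - 1 && 3*val != -2)) ==> (!(val == 6))))).
Check whether ((h >= 8 ==> t > -12) ==> ((h <= -4 <==> 3*tot < 11) && (!(tot == 6)))) && ((!(h >= 8 ==> t > -11)) ==> (t >= 3*val - 4 && ((2*val < 2*tot - 1 && 3*val != -2) ==> (!(val == 6))) && ((!(2*val < 2*tot - 1 && 3*val != -2)) ==> (!(val == 6))))) implies it.
Every state satisfying the precondition satisfies the weakest precondition: the implication holds.
Answer: valid


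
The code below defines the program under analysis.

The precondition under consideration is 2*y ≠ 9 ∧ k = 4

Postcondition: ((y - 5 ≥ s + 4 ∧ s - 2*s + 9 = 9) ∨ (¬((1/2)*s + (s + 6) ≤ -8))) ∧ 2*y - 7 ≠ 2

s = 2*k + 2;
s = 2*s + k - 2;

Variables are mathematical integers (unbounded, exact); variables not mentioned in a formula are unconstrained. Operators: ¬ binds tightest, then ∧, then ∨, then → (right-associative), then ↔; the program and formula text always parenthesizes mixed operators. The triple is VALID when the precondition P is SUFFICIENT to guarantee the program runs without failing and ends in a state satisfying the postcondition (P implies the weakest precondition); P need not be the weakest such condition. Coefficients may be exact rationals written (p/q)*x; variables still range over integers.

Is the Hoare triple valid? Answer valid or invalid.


Working backward. After the program, the postcondition ((y - 5 ≥ s + 4 ∧ s - 2*s + 9 = 9) ∨ (¬((1/2)*s + (s + 6) ≤ -8))) ∧ 2*y - 7 ≠ 2 must hold; in canonical form it is ((y ≥ s + 9 ∧ s = 0) ∨ (¬((3/2)*s ≤ -14))) ∧ 2*y ≠ 9.
Before s := 2*s + k - 2: ((y ≥ k + 2*s + 7 ∧ k + 2*s = 2) ∨ (¬((3/2)*k + 3*s ≤ -11))) ∧ 2*y ≠ 9
Before s := 2*k + 2: ((y ≥ 5*k + 11 ∧ 5*k = -2) ∨ (¬((15/2)*k ≤ -17))) ∧ 2*y ≠ 9
The weakest precondition is ((y ≥ 5*k + 11 ∧ 5*k = -2) ∨ (¬((15/2)*k ≤ -17))) ∧ 2*y ≠ 9.
Check whether 2*y ≠ 9 ∧ k = 4 implies it.
Every state satisfying the precondition satisfies the weakest precondition: the implication holds.
Answer: valid


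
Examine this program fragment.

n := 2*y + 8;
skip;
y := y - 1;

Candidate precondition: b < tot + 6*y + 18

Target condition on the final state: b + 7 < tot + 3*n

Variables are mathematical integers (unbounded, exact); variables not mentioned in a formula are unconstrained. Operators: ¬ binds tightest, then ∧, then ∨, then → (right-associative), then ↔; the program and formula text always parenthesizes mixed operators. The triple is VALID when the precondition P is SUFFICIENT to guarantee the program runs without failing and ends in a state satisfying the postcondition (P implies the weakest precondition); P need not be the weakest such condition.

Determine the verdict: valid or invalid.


Working backward. After the program, the postcondition b + 7 < tot + 3*n must hold; in canonical form it is b < 3*n + tot - 7.
Before y := y - 1: b < 3*n + tot - 7
Before skip: b < 3*n + tot - 7
Before n := 2*y + 8: b < tot + 6*y + 17
The weakest precondition is b < tot + 6*y + 17.
Check whether b < tot + 6*y + 18 implies it.
Countermodel: at the initial state b = 17, tot = 0, y = 0, the precondition holds but the weakest precondition fails.
Answer: invalid


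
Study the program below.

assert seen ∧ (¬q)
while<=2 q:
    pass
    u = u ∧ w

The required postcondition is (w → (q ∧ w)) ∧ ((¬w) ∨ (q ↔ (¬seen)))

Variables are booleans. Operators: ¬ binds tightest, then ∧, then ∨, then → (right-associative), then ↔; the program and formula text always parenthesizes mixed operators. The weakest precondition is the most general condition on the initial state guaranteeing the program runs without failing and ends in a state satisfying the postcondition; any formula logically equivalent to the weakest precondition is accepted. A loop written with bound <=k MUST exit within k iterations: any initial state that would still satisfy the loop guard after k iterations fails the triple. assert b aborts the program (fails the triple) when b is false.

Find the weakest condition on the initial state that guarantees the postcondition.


Working backward. After the program, (w → (q ∧ w)) ∧ ((¬w) ∨ (q ↔ (¬seen))) must hold.
Before the loop (bound <=2), unroll the exhaustion recursion (WP_0 = exit-now case; WP_j = one more guarded iteration, up to j = 2):
  WP_0: (¬q) ∧ (w → (q ∧ w)) ∧ ((¬w) ∨ (q ↔ (¬seen)))
  WP_1: (q → ((¬q) ∧ (w → (q ∧ w)) ∧ ((¬w) ∨ (q ↔ (¬seen))))) ∧ ((¬q) → ((w → (q ∧ w)) ∧ ((¬w) ∨ (q ↔ (¬seen)))))
  WP_2: (q → ((q → ((¬q) ∧ (w → (q ∧ w)) ∧ ((¬w) ∨ (q ↔ (¬seen))))) ∧ ((¬q) → ((w → (q ∧ w)) ∧ ((¬w) ∨ (q ↔ (¬seen))))))) ∧ ((¬q) → ((w → (q ∧ w)) ∧ ((¬w) ∨ (q ↔ (¬seen)))))
So before the loop: (q → ((q → ((¬q) ∧ (w → (q ∧ w)) ∧ ((¬w) ∨ (q ↔ (¬seen))))) ∧ ((¬q) → ((w → (q ∧ w)) ∧ ((¬w) ∨ (q ↔ (¬seen))))))) ∧ ((¬q) → ((w → (q ∧ w)) ∧ ((¬w) ∨ (q ↔ (¬seen)))))
Before assert seen ∧ (¬q): seen ∧ (¬q) ∧ (q → ((q → ((¬q) ∧ (w → (q ∧ w)) ∧ ((¬w) ∨ (q ↔ (¬seen))))) ∧ ((¬q) → ((w → (q ∧ w)) ∧ ((¬w) ∨ (q ↔ (¬seen))))))) ∧ ((¬q) → ((w → (q ∧ w)) ∧ ((¬w) ∨ (q ↔ (¬seen)))))
Answer: WP = seen ∧ (¬q) ∧ (q → ((q → ((¬q) ∧ (w → (q ∧ w)) ∧ ((¬w) ∨ (q ↔ (¬seen))))) ∧ ((¬q) → ((w → (q ∧ w)) ∧ ((¬w) ∨ (q ↔ (¬seen))))))) ∧ ((¬q) → ((w → (q ∧ w)) ∧ ((¬w) ∨ (q ↔ (¬seen)))))


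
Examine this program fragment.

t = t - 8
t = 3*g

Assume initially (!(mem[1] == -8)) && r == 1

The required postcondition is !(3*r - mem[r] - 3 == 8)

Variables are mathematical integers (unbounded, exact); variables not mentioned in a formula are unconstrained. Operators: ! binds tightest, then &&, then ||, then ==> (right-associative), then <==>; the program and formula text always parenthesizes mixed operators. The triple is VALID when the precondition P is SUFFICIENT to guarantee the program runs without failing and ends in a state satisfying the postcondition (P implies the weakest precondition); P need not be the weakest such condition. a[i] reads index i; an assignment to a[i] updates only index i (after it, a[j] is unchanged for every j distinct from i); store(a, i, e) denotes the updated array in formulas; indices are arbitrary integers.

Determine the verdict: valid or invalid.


Working backward. After the program, the postcondition !(3*r - mem[r] - 3 == 8) must hold; in canonical form it is !(3*r == mem[r] + 11).
Before t := 3*g: !(3*r == mem[r] + 11)
Before t := t - 8: !(3*r == mem[r] + 11)
The weakest precondition is !(3*r == mem[r] + 11).
Check whether (!(mem[1] == -8)) && r == 1 implies it.
Every state satisfying the precondition satisfies the weakest precondition: the implication holds.
Answer: valid


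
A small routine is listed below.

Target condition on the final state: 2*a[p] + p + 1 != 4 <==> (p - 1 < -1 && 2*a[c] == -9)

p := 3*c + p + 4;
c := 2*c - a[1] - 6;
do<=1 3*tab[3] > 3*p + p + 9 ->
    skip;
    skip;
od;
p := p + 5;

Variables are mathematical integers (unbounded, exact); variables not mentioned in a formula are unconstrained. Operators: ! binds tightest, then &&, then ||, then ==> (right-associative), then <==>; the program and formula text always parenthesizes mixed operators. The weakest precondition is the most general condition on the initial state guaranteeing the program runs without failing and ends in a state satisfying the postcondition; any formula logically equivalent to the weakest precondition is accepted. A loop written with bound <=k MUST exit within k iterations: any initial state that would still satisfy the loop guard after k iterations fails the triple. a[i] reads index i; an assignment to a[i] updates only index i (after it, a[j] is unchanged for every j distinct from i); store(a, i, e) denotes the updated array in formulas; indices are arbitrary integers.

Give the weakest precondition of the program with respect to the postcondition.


Working backward. After the program, the postcondition 2*a[p] + p + 1 != 4 <==> (p - 1 < -1 && 2*a[c] == -9) must hold; in canonical form it is 2*a[p] + p != 3 <==> (p < 0 && 2*a[c] == -9).
Before p := p + 5: 2*a[p + 5] + p != -2 <==> (p < -5 && 2*a[c] == -9)
Before the loop (bound <=1), unroll the exhaustion recursion (WP_0 = exit-now case; WP_j = one more guarded iteration, up to j = 1):
  WP_0: (!(3*tab[3] > 4*p + 9)) && (2*a[p + 5] + p != -2 <==> (p < -5 && 2*a[c] == -9))
  WP_1: (3*tab[3] > 4*p + 9 ==> ((!(3*tab[3] > 4*p + 9)) && (2*a[p + 5] + p != -2 <==> (p < -5 && 2*a[c] == -9)))) && ((!(3*tab[3] > 4*p + 9)) ==> (2*a[p + 5] + p != -2 <==> (p < -5 && 2*a[c] == -9)))
So before the loop: (3*tab[3] > 4*p + 9 ==> ((!(3*tab[3] > 4*p + 9)) && (2*a[p + 5] + p != -2 <==> (p < -5 && 2*a[c] == -9)))) && ((!(3*tab[3] > 4*p + 9)) ==> (2*a[p + 5] + p != -2 <==> (p < -5 && 2*a[c] == -9)))
Before c := 2*c - a[1] - 6: (3*tab[3] > 4*p + 9 ==> ((!(3*tab[3] > 4*p + 9)) && (2*a[p + 5] + p != -2 <==> (p < -5 && 2*a[-a[1] + 2*c - 6] == -9)))) && ((!(3*tab[3] > 4*p + 9)) ==> (2*a[p + 5] + p != -2 <==> (p < -5 && 2*a[-a[1] + 2*c - 6] == -9)))
Before p := 3*c + p + 4: (3*tab[3] > 12*c + 4*p + 25 ==> ((!(3*tab[3] > 12*c + 4*p + 25)) && (2*a[3*c + p + 9] + 3*c + p != -6 <==> (3*c + p < -9 && 2*a[-a[1] + 2*c - 6] == -9)))) && ((!(3*tab[3] > 12*c + 4*p + 25)) ==> (2*a[3*c + p + 9] + 3*c + p != -6 <==> (3*c + p < -9 && 2*a[-a[1] + 2*c - 6] == -9)))
Answer: WP = (3*tab[3] > 12*c + 4*p + 25 ==> ((!(3*tab[3] > 12*c + 4*p + 25)) && (2*a[3*c + p + 9] + 3*c + p != -6 <==> (3*c + p < -9 && 2*a[-a[1] + 2*c - 6] == -9)))) && ((!(3*tab[3] > 12*c + 4*p + 25)) ==> (2*a[3*c + p + 9] + 3*c + p != -6 <==> (3*c + p < -9 && 2*a[-a[1] + 2*c - 6] == -9)))


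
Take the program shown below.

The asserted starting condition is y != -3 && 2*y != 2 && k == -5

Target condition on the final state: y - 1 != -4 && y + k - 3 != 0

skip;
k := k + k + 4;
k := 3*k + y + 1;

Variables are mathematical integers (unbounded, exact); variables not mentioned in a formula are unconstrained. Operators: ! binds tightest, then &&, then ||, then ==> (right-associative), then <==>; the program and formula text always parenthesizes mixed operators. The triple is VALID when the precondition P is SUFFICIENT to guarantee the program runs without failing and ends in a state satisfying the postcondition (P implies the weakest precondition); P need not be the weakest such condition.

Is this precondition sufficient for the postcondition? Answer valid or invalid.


Working backward. After the program, the postcondition y - 1 != -4 && y + k - 3 != 0 must hold; in canonical form it is y != -3 && k + y != 3.
Before k := 3*k + y + 1: y != -3 && 3*k + 2*y != 2
Before k := k + k + 4: y != -3 && 6*k + 2*y != -10
Before skip: y != -3 && 6*k + 2*y != -10
The weakest precondition is y != -3 && 6*k + 2*y != -10.
Check whether y != -3 && 2*y != 2 && k == -5 implies it.
Countermodel: at the initial state k = -5, y = 10, the precondition holds but the weakest precondition fails.
Answer: invalid


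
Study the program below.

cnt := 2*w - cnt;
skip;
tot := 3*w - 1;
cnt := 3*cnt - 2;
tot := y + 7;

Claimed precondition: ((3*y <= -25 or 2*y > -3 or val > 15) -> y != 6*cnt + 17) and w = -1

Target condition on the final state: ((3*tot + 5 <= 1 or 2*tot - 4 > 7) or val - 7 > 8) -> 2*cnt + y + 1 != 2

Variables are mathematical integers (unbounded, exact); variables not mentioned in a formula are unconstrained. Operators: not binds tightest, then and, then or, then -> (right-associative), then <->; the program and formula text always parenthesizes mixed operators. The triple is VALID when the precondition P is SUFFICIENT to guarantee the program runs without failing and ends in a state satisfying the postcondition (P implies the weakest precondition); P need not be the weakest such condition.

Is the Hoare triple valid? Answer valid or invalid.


Working backward. After the program, the postcondition ((3*tot + 5 <= 1 or 2*tot - 4 > 7) or val - 7 > 8) -> 2*cnt + y + 1 != 2 must hold; in canonical form it is (3*tot <= -4 or 2*tot > 11 or val > 15) -> 2*cnt + y != 1.
Before tot := y + 7: (3*y <= -25 or 2*y > -3 or val > 15) -> 2*cnt + y != 1
Before cnt := 3*cnt - 2: (3*y <= -25 or 2*y > -3 or val > 15) -> 6*cnt + y != 5
Before tot := 3*w - 1: (3*y <= -25 or 2*y > -3 or val > 15) -> 6*cnt + y != 5
Before skip: (3*y <= -25 or 2*y > -3 or val > 15) -> 6*cnt + y != 5
Before cnt := 2*w - cnt: (3*y <= -25 or 2*y > -3 or val > 15) -> 12*w + y != 6*cnt + 5
The weakest precondition is (3*y <= -25 or 2*y > -3 or val > 15) -> 12*w + y != 6*cnt + 5.
Check whether ((3*y <= -25 or 2*y > -3 or val > 15) -> y != 6*cnt + 17) and w = -1 implies it.
Every state satisfying the precondition satisfies the weakest precondition: the implication holds.
Answer: valid


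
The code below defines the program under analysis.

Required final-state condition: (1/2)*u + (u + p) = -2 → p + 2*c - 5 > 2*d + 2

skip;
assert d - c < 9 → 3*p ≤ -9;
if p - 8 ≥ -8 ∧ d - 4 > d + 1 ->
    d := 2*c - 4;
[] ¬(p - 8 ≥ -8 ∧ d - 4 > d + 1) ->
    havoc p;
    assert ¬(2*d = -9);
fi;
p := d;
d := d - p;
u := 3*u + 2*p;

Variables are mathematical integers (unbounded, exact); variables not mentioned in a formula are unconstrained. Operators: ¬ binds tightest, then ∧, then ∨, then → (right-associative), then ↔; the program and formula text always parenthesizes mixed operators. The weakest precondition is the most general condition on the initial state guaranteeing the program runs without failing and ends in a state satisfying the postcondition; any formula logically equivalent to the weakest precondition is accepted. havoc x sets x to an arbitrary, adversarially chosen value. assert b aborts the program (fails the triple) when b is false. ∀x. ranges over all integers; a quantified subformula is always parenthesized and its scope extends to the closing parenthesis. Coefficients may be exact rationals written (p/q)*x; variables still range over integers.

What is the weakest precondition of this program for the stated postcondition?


Working backward. After the program, the postcondition (1/2)*u + (u + p) = -2 → p + 2*c - 5 > 2*d + 2 must hold; in canonical form it is p + (3/2)*u = -2 → 2*c + p > 2*d + 7.
Before u := 3*u + 2*p: 4*p + (9/2)*u = -2 → 2*c + p > 2*d + 7
Before d := d - p: 4*p + (9/2)*u = -2 → 2*c + 3*p > 2*d + 7
Before p := d: 4*d + (9/2)*u = -2 → 2*c + d > 7
Then branch requires 8*c + (9/2)*u = 14 → 4*c > 11; else branch requires (¬(2*d = -9)) ∧ (4*d + (9/2)*u = -2 → 2*c + d > 7).
Before the if: (¬(2*d = -9)) ∧ (4*d + (9/2)*u = -2 → 2*c + d > 7)
Before assert d - c < 9 → 3*p ≤ -9: (d < c + 9 → 3*p ≤ -9) ∧ (¬(2*d = -9)) ∧ (4*d + (9/2)*u = -2 → 2*c + d > 7)
Before skip: (d < c + 9 → 3*p ≤ -9) ∧ (¬(2*d = -9)) ∧ (4*d + (9/2)*u = -2 → 2*c + d > 7)
Answer: WP = (d < c + 9 → 3*p ≤ -9) ∧ (¬(2*d = -9)) ∧ (4*d + (9/2)*u = -2 → 2*c + d > 7)


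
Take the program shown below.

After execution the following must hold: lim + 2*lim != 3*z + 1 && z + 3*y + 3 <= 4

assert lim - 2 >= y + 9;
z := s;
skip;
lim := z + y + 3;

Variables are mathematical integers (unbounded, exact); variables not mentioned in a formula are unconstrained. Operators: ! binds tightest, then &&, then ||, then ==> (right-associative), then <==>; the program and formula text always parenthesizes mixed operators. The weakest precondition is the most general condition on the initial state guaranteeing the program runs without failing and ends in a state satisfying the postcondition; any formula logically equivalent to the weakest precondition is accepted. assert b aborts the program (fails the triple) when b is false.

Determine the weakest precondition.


Working backward. After the program, the postcondition lim + 2*lim != 3*z + 1 && z + 3*y + 3 <= 4 must hold; in canonical form it is 3*lim != 3*z + 1 && 3*y + z <= 1.
Before lim := z + y + 3: 3*y != -8 && 3*y + z <= 1
Before skip: 3*y != -8 && 3*y + z <= 1
Before z := s: 3*y != -8 && s + 3*y <= 1
Before assert lim - 2 >= y + 9: lim >= y + 11 && 3*y != -8 && s + 3*y <= 1
Answer: WP = lim >= y + 11 && 3*y != -8 && s + 3*y <= 1


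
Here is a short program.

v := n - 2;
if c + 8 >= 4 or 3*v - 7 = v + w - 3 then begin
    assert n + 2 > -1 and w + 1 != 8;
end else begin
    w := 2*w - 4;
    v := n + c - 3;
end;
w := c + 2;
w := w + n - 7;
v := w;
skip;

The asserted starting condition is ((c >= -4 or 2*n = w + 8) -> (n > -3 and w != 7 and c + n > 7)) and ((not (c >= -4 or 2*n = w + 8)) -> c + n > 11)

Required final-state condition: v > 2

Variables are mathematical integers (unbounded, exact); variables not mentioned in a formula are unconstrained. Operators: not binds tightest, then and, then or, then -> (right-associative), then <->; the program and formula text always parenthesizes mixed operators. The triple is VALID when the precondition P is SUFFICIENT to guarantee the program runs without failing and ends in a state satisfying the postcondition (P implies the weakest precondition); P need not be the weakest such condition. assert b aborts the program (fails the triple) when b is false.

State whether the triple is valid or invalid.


Working backward. After the program, v > 2 must hold.
Before skip: v > 2
Before v := w: w > 2
Before w := w + n - 7: n + w > 9
Before w := c + 2: c + n > 7
Then branch requires n > -3 and w != 7 and c + n > 7; else branch requires c + n > 7.
Before the if: ((c >= -4 or 2*v = w + 4) -> (n > -3 and w != 7 and c + n > 7)) and ((not (c >= -4 or 2*v = w + 4)) -> c + n > 7)
Before v := n - 2: ((c >= -4 or 2*n = w + 8) -> (n > -3 and w != 7 and c + n > 7)) and ((not (c >= -4 or 2*n = w + 8)) -> c + n > 7)
The weakest precondition is ((c >= -4 or 2*n = w + 8) -> (n > -3 and w != 7 and c + n > 7)) and ((not (c >= -4 or 2*n = w + 8)) -> c + n > 7).
Check whether ((c >= -4 or 2*n = w + 8) -> (n > -3 and w != 7 and c + n > 7)) and ((not (c >= -4 or 2*n = w + 8)) -> c + n > 11) implies it.
Every state satisfying the precondition satisfies the weakest precondition: the implication holds.
Answer: valid


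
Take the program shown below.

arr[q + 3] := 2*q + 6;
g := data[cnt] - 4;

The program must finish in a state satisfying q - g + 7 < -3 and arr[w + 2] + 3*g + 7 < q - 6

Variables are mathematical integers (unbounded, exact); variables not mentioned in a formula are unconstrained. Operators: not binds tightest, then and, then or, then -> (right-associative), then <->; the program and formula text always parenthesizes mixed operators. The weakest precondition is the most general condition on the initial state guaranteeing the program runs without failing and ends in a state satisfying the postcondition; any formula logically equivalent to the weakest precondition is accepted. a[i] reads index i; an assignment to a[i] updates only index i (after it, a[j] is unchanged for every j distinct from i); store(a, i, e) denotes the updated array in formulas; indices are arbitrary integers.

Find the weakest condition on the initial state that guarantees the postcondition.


Working backward. After the program, the postcondition q - g + 7 < -3 and arr[w + 2] + 3*g + 7 < q - 6 must hold; in canonical form it is q < g - 10 and arr[w + 2] + 3*g < q - 13.
Before g := data[cnt] - 4: q < data[cnt] - 14 and arr[w + 2] + 3*data[cnt] < q - 1
Before arr[q + 3] := 2*q + 6: q < data[cnt] - 14 and 3*data[cnt] + store(arr, q + 3, 2*q + 6)[w + 2] < q - 1
Answer: WP = q < data[cnt] - 14 and 3*data[cnt] + store(arr, q + 3, 2*q + 6)[w + 2] < q - 1


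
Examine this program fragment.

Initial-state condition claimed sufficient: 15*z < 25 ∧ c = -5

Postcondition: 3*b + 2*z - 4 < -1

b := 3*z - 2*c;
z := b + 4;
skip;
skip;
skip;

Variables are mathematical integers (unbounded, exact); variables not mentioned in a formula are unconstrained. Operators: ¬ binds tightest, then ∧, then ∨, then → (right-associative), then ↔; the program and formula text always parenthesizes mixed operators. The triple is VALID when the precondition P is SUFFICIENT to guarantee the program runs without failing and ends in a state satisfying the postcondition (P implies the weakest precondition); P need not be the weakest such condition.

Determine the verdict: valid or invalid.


Working backward. After the program, the postcondition 3*b + 2*z - 4 < -1 must hold; in canonical form it is 3*b + 2*z < 3.
Before skip: 3*b + 2*z < 3
Before skip: 3*b + 2*z < 3
Before skip: 3*b + 2*z < 3
Before z := b + 4: 5*b < -5
Before b := 3*z - 2*c: 15*z < 10*c - 5
The weakest precondition is 15*z < 10*c - 5.
Check whether 15*z < 25 ∧ c = -5 implies it.
Countermodel: at the initial state c = -5, z = -3, the precondition holds but the weakest precondition fails.
Answer: invalid


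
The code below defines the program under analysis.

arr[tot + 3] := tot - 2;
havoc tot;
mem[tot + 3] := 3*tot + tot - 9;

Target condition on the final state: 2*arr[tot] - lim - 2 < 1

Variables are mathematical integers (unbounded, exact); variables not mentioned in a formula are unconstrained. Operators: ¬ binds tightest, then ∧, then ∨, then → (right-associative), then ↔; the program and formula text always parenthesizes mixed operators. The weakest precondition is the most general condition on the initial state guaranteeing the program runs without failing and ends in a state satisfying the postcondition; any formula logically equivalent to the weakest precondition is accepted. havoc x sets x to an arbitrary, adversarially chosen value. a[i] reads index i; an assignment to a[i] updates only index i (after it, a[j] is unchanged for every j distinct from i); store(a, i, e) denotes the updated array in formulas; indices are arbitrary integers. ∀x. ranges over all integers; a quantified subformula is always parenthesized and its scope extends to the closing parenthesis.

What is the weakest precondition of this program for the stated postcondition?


Working backward. After the program, the postcondition 2*arr[tot] - lim - 2 < 1 must hold; in canonical form it is 2*arr[tot] < lim + 3.
Before mem[tot + 3] := 3*tot + tot - 9: 2*arr[tot] < lim + 3
Before havoc tot: ∀tot_1. 2*arr[tot_1] < lim + 3
Before arr[tot + 3] := tot - 2: ∀tot_1. 2*store(arr, tot + 3, tot - 2)[tot_1] < lim + 3
Answer: WP = ∀tot_1. 2*store(arr, tot + 3, tot - 2)[tot_1] < lim + 3


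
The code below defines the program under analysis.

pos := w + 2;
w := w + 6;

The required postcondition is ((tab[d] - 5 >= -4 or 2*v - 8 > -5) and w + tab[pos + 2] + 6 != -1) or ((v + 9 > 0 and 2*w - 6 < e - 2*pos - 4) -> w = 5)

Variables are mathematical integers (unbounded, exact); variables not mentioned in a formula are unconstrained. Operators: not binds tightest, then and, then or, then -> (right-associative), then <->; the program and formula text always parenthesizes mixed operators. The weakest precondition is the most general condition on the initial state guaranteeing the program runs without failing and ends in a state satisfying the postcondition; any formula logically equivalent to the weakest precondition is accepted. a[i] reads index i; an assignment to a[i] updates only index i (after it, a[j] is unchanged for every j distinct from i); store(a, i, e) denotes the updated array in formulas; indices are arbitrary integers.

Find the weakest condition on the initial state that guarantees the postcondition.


Working backward. After the program, the postcondition ((tab[d] - 5 >= -4 or 2*v - 8 > -5) and w + tab[pos + 2] + 6 != -1) or ((v + 9 > 0 and 2*w - 6 < e - 2*pos - 4) -> w = 5) must hold; in canonical form it is ((tab[d] >= 1 or 2*v > 3) and tab[pos + 2] + w != -7) or ((v > -9 and 2*pos + 2*w < e + 2) -> w = 5).
Before w := w + 6: ((tab[d] >= 1 or 2*v > 3) and tab[pos + 2] + w != -13) or ((v > -9 and 2*pos + 2*w < e - 10) -> w = -1)
Before pos := w + 2: ((tab[d] >= 1 or 2*v > 3) and tab[w + 4] + w != -13) or ((v > -9 and 4*w < e - 14) -> w = -1)
Answer: WP = ((tab[d] >= 1 or 2*v > 3) and tab[w + 4] + w != -13) or ((v > -9 and 4*w < e - 14) -> w = -1)


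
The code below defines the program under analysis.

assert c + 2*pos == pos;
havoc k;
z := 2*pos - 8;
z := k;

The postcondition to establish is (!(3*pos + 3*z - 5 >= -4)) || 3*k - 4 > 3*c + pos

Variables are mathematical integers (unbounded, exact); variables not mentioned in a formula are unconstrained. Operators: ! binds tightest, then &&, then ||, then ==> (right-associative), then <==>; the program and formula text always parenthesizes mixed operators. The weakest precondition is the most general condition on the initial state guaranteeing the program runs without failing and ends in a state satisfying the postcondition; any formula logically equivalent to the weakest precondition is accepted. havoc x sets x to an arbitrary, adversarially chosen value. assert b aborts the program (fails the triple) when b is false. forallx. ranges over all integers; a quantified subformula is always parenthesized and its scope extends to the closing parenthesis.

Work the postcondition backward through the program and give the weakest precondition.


Working backward. After the program, the postcondition (!(3*pos + 3*z - 5 >= -4)) || 3*k - 4 > 3*c + pos must hold; in canonical form it is (!(3*pos + 3*z >= 1)) || 3*k > 3*c + pos + 4.
Before z := k: (!(3*k + 3*pos >= 1)) || 3*k > 3*c + pos + 4
Before z := 2*pos - 8: (!(3*k + 3*pos >= 1)) || 3*k > 3*c + pos + 4
Before havoc k: forall k_1. ((!(3*k_1 + 3*pos >= 1)) || 3*k_1 > 3*c + pos + 4)
Before assert c + 2*pos == pos: c + pos == 0 && (forall k_1. ((!(3*k_1 + 3*pos >= 1)) || 3*k_1 > 3*c + pos + 4))
Answer: WP = c + pos == 0 && (forall k_1. ((!(3*k_1 + 3*pos >= 1)) || 3*k_1 > 3*c + pos + 4))


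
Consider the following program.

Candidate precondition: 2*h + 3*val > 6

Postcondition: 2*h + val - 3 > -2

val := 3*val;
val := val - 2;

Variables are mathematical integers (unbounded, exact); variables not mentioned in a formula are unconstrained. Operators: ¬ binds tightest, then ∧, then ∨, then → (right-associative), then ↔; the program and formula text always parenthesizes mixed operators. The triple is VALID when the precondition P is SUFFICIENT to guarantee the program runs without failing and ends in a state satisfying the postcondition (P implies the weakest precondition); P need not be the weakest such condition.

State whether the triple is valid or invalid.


Working backward. After the program, the postcondition 2*h + val - 3 > -2 must hold; in canonical form it is 2*h + val > 1.
Before val := val - 2: 2*h + val > 3
Before val := 3*val: 2*h + 3*val > 3
The weakest precondition is 2*h + 3*val > 3.
Check whether 2*h + 3*val > 6 implies it.
Every state satisfying the precondition satisfies the weakest precondition: the implication holds.
Answer: valid
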